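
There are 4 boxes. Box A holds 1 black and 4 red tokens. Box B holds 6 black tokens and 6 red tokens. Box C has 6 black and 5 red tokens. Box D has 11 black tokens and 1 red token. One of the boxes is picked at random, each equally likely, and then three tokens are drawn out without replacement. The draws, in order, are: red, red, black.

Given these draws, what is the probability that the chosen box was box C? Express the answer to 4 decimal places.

0.2649

For each hypothesis, P(data | H) works out to: P(data | box A) = (4/5)(3/4)(1/3) = 0.2; P(data | box B) = (6/12)(5/11)(6/10) = 0.13636; P(data | box C) = (5/11)(4/10)(6/9) = 0.12121; P(data | box D) = (1/12)(0/11) = 0.
Multiplying each by its prior: 1/4 · 0.2 = 0.05, 1/4 · 0.13636 = 0.034091, 1/4 · 0.12121 = 0.030303, 1/4 · 0 = 0; with total 0.11439.
Hence P(box C | data) = (0.030303) / (0.11439) = 0.2649.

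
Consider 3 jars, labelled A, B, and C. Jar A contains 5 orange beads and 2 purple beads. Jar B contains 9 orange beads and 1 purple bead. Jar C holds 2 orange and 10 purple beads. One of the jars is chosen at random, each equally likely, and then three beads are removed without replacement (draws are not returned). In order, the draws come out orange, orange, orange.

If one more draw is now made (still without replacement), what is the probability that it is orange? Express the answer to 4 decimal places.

Compute the likelihood of the observed sequence for each case: P(data | jar A) = (5/7)(4/6)(3/5) = 2/7; P(data | jar B) = (9/10)(8/9)(7/8) = 7/10; P(data | jar C) = (2/12)(1/11)(0/10) = 0.
Weighting by the prior gives 1/3 · 2/7 = 2/21, 1/3 · 7/10 = 7/30, 1/3 · 0 = 0; these sum to 23/70.
The posterior is then P(jar A | data) = 20/69, P(jar B | data) = 49/69, P(jar C | data) = 0.
The predictive probability is P(orange next | data) = (1/2)(20/69) + (6/7)(49/69) = 52/69.

0.7536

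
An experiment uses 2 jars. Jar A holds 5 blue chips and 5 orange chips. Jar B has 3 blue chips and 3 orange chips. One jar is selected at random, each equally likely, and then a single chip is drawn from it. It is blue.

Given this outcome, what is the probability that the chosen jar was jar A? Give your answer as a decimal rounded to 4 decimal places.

0.5000

The likelihood of this draw under each hypothesis: P(data | jar A) = (5/10) = 1/2; P(data | jar B) = (3/6) = 1/2.
Multiplying each by its prior: 1/2 · 1/2 = 1/4, 1/2 · 1/2 = 1/4; summing to 1/2.
Therefore the posterior P(jar A | data) = (1/4) / (1/2) = 1/2.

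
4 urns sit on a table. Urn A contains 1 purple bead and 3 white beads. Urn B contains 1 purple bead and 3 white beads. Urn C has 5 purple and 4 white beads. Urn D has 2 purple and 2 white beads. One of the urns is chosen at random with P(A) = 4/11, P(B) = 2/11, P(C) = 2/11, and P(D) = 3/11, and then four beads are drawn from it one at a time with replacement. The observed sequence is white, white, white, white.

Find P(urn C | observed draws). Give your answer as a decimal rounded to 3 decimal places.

Compute the likelihood of the observed sequence for each case: P(data | urn A) = (3/4)(3/4)(3/4)(3/4) = 0.31641; P(data | urn B) = (3/4)(3/4)(3/4)(3/4) = 0.31641; P(data | urn C) = (4/9)(4/9)(4/9)(4/9) = 0.039018; P(data | urn D) = (2/4)(2/4)(2/4)(2/4) = 0.0625.
Multiplying each by its prior: 4/11 · 0.31641 = 0.11506, 2/11 · 0.31641 = 0.057528, 2/11 · 0.039018 = 0.0070943, 3/11 · 0.0625 = 0.017045; with total 0.19672.
By Bayes' rule, P(urn C | data) = (0.0070943) / (0.19672) = 0.036062.

0.036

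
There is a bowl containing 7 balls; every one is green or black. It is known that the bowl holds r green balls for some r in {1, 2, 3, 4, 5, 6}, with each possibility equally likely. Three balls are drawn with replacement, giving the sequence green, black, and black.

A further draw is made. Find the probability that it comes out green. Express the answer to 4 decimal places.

0.4082

The likelihood of the observed sequence under each hypothesis: P(data | r = 1) = (1/7)(6/7)(6/7) = 0.10496; P(data | r = 2) = (2/7)(5/7)(5/7) = 0.14577; P(data | r = 3) = (3/7)(4/7)(4/7) = 0.13994; P(data | r = 4) = (4/7)(3/7)(3/7) = 0.10496; P(data | r = 5) = (5/7)(2/7)(2/7) = 0.058309; P(data | r = 6) = (6/7)(1/7)(1/7) = 0.017493.
Multiplying each by its prior: 1/6 · 0.10496 = 0.017493, 1/6 · 0.14577 = 0.024295, 1/6 · 0.13994 = 0.023324, 1/6 · 0.10496 = 0.017493, 1/6 · 0.058309 = 0.0097182, 1/6 · 0.017493 = 0.0029155; these sum to 0.095238.
The posterior is then P(r = 1 | data) = 0.18367, P(r = 2 | data) = 0.2551, P(r = 3 | data) = 0.2449, P(r = 4 | data) = 0.18367, P(r = 5 | data) = 0.10204, P(r = 6 | data) = 0.030612.
Averaging over the posterior, P(green next | data) = (1/7)(0.18367) + (2/7)(0.2551) + (3/7)(0.2449) + (4/7)(0.18367) + (5/7)(0.10204) + (6/7)(0.030612) = 0.40816.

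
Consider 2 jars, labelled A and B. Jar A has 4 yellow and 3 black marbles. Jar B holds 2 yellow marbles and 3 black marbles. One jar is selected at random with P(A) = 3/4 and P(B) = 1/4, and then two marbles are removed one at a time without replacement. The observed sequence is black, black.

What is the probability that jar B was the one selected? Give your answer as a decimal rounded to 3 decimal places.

0.412

Under each hypothesis, the probability of the observed sequence is: P(data | jar A) = (3/7)(2/6) = 1/7; P(data | jar B) = (3/5)(2/4) = 3/10.
The prior-weighted likelihoods are 3/4 · 1/7 = 3/28, 1/4 · 3/10 = 3/40; with total 51/280.
Therefore the posterior P(jar B | data) = (3/40) / (51/280) = 7/17.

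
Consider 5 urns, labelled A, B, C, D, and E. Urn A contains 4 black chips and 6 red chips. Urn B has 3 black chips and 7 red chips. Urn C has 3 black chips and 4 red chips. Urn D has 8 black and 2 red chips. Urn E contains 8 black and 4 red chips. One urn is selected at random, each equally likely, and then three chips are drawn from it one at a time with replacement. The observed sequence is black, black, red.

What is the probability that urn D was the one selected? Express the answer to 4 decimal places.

0.2370

For each hypothesis, P(data | H) works out to: P(data | urn A) = (4/10)(4/10)(6/10) = 0.096; P(data | urn B) = (3/10)(3/10)(7/10) = 0.063; P(data | urn C) = (3/7)(3/7)(4/7) = 0.10496; P(data | urn D) = (8/10)(8/10)(2/10) = 0.128; P(data | urn E) = (8/12)(8/12)(4/12) = 0.14815.
Weighting by the prior gives 1/5 · 0.096 = 0.0192, 1/5 · 0.063 = 0.0126, 1/5 · 0.10496 = 0.020991, 1/5 · 0.128 = 0.0256, 1/5 · 0.14815 = 0.02963; with total 0.10802.
Hence P(urn D | data) = (0.0256) / (0.10802) = 0.23699.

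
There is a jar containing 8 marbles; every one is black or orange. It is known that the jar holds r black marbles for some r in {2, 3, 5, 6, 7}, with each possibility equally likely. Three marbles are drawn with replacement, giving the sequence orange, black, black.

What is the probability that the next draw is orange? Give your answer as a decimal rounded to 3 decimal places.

0.371

Compute the likelihood of the observed sequence for each case: P(data | r = 2) = (6/8)(2/8)(2/8) = 0.046875; P(data | r = 3) = (5/8)(3/8)(3/8) = 0.087891; P(data | r = 5) = (3/8)(5/8)(5/8) = 0.14648; P(data | r = 6) = (2/8)(6/8)(6/8) = 0.14062; P(data | r = 7) = (1/8)(7/8)(7/8) = 0.095703.
Weighting by the prior gives 1/5 · 0.046875 = 0.009375, 1/5 · 0.087891 = 0.017578, 1/5 · 0.14648 = 0.029297, 1/5 · 0.14062 = 0.028125, 1/5 · 0.095703 = 0.019141; with total 0.10352.
Dividing through by the total gives posterior P(r = 2 | data) = 0.090566, P(r = 3 | data) = 0.16981, P(r = 5 | data) = 0.28302, P(r = 6 | data) = 0.2717, P(r = 7 | data) = 0.18491.
The predictive probability is P(orange next | data) = (3/4)(0.090566) + (5/8)(0.16981) + (3/8)(0.28302) + (1/4)(0.2717) + (1/8)(0.18491) = 0.37123.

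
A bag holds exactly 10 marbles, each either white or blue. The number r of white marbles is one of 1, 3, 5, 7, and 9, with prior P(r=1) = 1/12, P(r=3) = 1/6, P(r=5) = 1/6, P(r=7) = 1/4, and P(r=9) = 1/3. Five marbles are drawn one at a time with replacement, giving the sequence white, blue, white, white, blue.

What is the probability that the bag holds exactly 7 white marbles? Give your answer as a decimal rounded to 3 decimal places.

0.438

Compute the likelihood of the observed sequence for each case: P(data | r = 1) = (1/10)(9/10)(1/10)(1/10)(9/10) = 0.00081; P(data | r = 3) = (3/10)(7/10)(3/10)(3/10)(7/10) = 0.01323; P(data | r = 5) = (5/10)(5/10)(5/10)(5/10)(5/10) = 0.03125; P(data | r = 7) = (7/10)(3/10)(7/10)(7/10)(3/10) = 0.03087; P(data | r = 9) = (9/10)(1/10)(9/10)(9/10)(1/10) = 0.00729.
The prior-weighted likelihoods are 1/12 · 0.00081 = 6.75e-05, 1/6 · 0.01323 = 0.002205, 1/6 · 0.03125 = 0.0052083, 1/4 · 0.03087 = 0.0077175, 1/3 · 0.00729 = 0.00243; these sum to 0.017628.
Therefore the posterior P(r = 7 | data) = (0.0077175) / (0.017628) = 0.43779.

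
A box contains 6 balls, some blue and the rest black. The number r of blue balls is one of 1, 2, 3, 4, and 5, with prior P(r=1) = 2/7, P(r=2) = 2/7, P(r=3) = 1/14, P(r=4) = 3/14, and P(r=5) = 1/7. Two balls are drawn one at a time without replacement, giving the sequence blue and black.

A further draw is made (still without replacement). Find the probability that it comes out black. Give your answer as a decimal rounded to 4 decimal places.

The likelihood of the observed sequence under each hypothesis: P(data | r = 1) = (1/6)(5/5) = 1/6; P(data | r = 2) = (2/6)(4/5) = 4/15; P(data | r = 3) = (3/6)(3/5) = 3/10; P(data | r = 4) = (4/6)(2/5) = 4/15; P(data | r = 5) = (5/6)(1/5) = 1/6.
Multiplying each by its prior: 2/7 · 1/6 = 1/21, 2/7 · 4/15 = 8/105, 1/14 · 3/10 = 3/140, 3/14 · 4/15 = 2/35, 1/7 · 1/6 = 1/42; with total 19/84.
Dividing through by the total gives posterior P(r = 1 | data) = 4/19, P(r = 2 | data) = 32/95, P(r = 3 | data) = 9/95, P(r = 4 | data) = 24/95, P(r = 5 | data) = 2/19.
So P(black next | data) = Σ P(black next | H) P(H | data) = (1)(4/19) + (3/4)(32/95) + (1/2)(9/95) + (1/4)(24/95) + (0)(2/19) = 109/190.

0.5737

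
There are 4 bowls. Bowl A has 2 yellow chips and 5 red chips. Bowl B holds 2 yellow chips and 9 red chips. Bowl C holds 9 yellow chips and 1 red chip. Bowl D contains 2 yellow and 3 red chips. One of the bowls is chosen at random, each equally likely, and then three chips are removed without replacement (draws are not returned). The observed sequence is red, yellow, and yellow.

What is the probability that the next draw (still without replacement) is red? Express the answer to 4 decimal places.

For each hypothesis, P(data | H) works out to: P(data | bowl A) = (5/7)(2/6)(1/5) = 0.047619; P(data | bowl B) = (9/11)(2/10)(1/9) = 0.018182; P(data | bowl C) = (1/10)(9/9)(8/8) = 0.1; P(data | bowl D) = (3/5)(2/4)(1/3) = 0.1.
Weighting by the prior gives 1/4 · 0.047619 = 0.011905, 1/4 · 0.018182 = 0.0045455, 1/4 · 0.1 = 0.025, 1/4 · 0.1 = 0.025; summing to 0.06645.
Dividing through by the total gives posterior P(bowl A | data) = 0.17915, P(bowl B | data) = 0.068404, P(bowl C | data) = 0.37622, P(bowl D | data) = 0.37622.
The predictive probability is P(red next | data) = (1)(0.17915) + (1)(0.068404) + (0)(0.37622) + (1)(0.37622) = 0.62378.

0.6238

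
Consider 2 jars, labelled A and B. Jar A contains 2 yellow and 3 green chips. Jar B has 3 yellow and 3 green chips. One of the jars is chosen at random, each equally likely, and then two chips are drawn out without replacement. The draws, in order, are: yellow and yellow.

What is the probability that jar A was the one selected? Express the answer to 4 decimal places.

Compute the likelihood of the observed sequence for each case: P(data | jar A) = (2/5)(1/4) = 1/10; P(data | jar B) = (3/6)(2/5) = 1/5.
The prior-weighted likelihoods are 1/2 · 1/10 = 1/20, 1/2 · 1/5 = 1/10; these sum to 3/20.
Hence P(jar A | data) = (1/20) / (3/20) = 1/3.

0.3333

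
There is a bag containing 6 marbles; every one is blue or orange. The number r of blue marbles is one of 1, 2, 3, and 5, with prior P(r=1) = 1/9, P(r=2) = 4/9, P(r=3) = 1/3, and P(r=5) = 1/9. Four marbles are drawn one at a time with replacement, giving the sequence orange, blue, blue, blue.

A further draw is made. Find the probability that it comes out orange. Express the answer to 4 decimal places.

For each hypothesis, P(data | H) works out to: P(data | r = 1) = (5/6)(1/6)(1/6)(1/6) = 0.003858; P(data | r = 2) = (4/6)(2/6)(2/6)(2/6) = 0.024691; P(data | r = 3) = (3/6)(3/6)(3/6)(3/6) = 0.0625; P(data | r = 5) = (1/6)(5/6)(5/6)(5/6) = 0.096451.
The prior-weighted likelihoods are 1/9 · 0.003858 = 0.00042867, 4/9 · 0.024691 = 0.010974, 1/3 · 0.0625 = 0.020833, 1/9 · 0.096451 = 0.010717; summing to 0.042953.
Dividing through by the total gives posterior P(r = 1 | data) = 0.00998, P(r = 2 | data) = 0.25549, P(r = 3 | data) = 0.48503, P(r = 5 | data) = 0.2495.
The predictive probability is P(orange next | data) = (5/6)(0.00998) + (2/3)(0.25549) + (1/2)(0.48503) + (1/6)(0.2495) = 0.46274.

0.4627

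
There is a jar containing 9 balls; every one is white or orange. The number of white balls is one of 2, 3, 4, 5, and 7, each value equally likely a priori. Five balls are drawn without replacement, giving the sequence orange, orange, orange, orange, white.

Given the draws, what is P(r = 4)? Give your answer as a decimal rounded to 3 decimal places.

0.143

Compute the likelihood of the observed sequence for each case: P(data | r = 2) = (7/9)(6/8)(5/7)(4/6)(2/5) = 1/9; P(data | r = 3) = (6/9)(5/8)(4/7)(3/6)(3/5) = 1/14; P(data | r = 4) = (5/9)(4/8)(3/7)(2/6)(4/5) = 2/63; P(data | r = 5) = (4/9)(3/8)(2/7)(1/6)(5/5) = 1/126; P(data | r = 7) = (2/9)(1/8)(0/7) = 0.
The prior-weighted likelihoods are 1/5 · 1/9 = 1/45, 1/5 · 1/14 = 1/70, 1/5 · 2/63 = 2/315, 1/5 · 1/126 = 1/630, 1/5 · 0 = 0; these sum to 2/45.
By Bayes' rule, P(r = 4 | data) = (2/315) / (2/45) = 1/7.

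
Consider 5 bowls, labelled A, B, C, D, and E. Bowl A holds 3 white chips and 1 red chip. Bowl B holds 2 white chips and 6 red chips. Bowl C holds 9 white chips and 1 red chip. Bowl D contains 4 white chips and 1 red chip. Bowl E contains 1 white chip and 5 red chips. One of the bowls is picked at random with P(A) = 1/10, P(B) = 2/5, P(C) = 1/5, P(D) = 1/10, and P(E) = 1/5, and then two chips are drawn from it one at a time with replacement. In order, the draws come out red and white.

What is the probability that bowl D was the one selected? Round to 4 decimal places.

0.1029

Under each hypothesis, the probability of the observed sequence is: P(data | bowl A) = (1/4)(3/4) = 0.1875; P(data | bowl B) = (6/8)(2/8) = 0.1875; P(data | bowl C) = (1/10)(9/10) = 0.09; P(data | bowl D) = (1/5)(4/5) = 0.16; P(data | bowl E) = (5/6)(1/6) = 0.13889.
Multiplying each by its prior: 1/10 · 0.1875 = 0.01875, 2/5 · 0.1875 = 0.075, 1/5 · 0.09 = 0.018, 1/10 · 0.16 = 0.016, 1/5 · 0.13889 = 0.027778; summing to 0.15553.
So P(bowl D | data) = (0.016) / (0.15553) = 0.10288.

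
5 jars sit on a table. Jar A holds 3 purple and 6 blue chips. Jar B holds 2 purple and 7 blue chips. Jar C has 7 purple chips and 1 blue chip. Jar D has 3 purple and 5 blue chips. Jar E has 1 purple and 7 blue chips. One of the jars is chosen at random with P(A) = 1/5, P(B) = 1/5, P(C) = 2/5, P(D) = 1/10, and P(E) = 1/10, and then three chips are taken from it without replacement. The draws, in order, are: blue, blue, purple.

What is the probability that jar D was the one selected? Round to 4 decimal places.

Under each hypothesis, the probability of the observed sequence is: P(data | jar A) = (6/9)(5/8)(3/7) = 0.17857; P(data | jar B) = (7/9)(6/8)(2/7) = 0.16667; P(data | jar C) = (1/8)(0/7) = 0; P(data | jar D) = (5/8)(4/7)(3/6) = 0.17857; P(data | jar E) = (7/8)(6/7)(1/6) = 0.125.
Weighting by the prior gives 1/5 · 0.17857 = 0.035714, 1/5 · 0.16667 = 0.033333, 2/5 · 0 = 0, 1/10 · 0.17857 = 0.017857, 1/10 · 0.125 = 0.0125; with total 0.099405.
By Bayes' rule, P(jar D | data) = (0.017857) / (0.099405) = 0.17964.

0.1796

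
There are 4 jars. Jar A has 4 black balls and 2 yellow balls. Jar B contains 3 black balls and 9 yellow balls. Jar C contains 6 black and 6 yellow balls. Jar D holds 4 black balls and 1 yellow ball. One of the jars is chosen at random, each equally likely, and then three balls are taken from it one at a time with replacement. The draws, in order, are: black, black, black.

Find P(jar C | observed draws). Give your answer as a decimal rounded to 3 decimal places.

0.132

Under each hypothesis, the probability of the observed sequence is: P(data | jar A) = (4/6)(4/6)(4/6) = 0.2963; P(data | jar B) = (3/12)(3/12)(3/12) = 0.015625; P(data | jar C) = (6/12)(6/12)(6/12) = 0.125; P(data | jar D) = (4/5)(4/5)(4/5) = 0.512.
Multiplying each by its prior: 1/4 · 0.2963 = 0.074074, 1/4 · 0.015625 = 0.0039062, 1/4 · 0.125 = 0.03125, 1/4 · 0.512 = 0.128; summing to 0.23723.
Hence P(jar C | data) = (0.03125) / (0.23723) = 0.13173.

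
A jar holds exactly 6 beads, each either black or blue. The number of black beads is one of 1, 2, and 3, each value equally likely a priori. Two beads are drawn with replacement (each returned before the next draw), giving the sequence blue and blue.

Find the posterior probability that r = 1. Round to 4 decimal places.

For each hypothesis, P(data | H) works out to: P(data | r = 1) = (5/6)(5/6) = 25/36; P(data | r = 2) = (4/6)(4/6) = 4/9; P(data | r = 3) = (3/6)(3/6) = 1/4.
The prior-weighted likelihoods are 1/3 · 25/36 = 25/108, 1/3 · 4/9 = 4/27, 1/3 · 1/4 = 1/12; these sum to 25/54.
By Bayes' rule, P(r = 1 | data) = (25/108) / (25/54) = 1/2.

0.5000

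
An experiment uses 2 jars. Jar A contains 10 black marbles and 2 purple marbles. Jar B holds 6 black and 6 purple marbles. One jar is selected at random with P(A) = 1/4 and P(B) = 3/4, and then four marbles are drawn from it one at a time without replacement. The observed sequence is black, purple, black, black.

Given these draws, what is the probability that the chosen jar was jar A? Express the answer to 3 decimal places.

For each hypothesis, P(data | H) works out to: P(data | jar A) = (10/12)(2/11)(9/10)(8/9) = 4/33; P(data | jar B) = (6/12)(6/11)(5/10)(4/9) = 2/33.
Weighting by the prior gives 1/4 · 4/33 = 1/33, 3/4 · 2/33 = 1/22; summing to 5/66.
Hence P(jar A | data) = (1/33) / (5/66) = 2/5.

0.400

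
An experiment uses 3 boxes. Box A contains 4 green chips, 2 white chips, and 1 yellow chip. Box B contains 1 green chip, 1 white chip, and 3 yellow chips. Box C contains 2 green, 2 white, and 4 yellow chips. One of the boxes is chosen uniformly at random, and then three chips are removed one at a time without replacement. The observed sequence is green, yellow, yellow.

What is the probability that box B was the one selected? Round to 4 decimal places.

The likelihood of the observed sequence under each hypothesis: P(data | box A) = (4/7)(1/6)(0/5) = 0; P(data | box B) = (1/5)(3/4)(2/3) = 1/10; P(data | box C) = (2/8)(4/7)(3/6) = 1/14.
The prior-weighted likelihoods are 1/3 · 0 = 0, 1/3 · 1/10 = 1/30, 1/3 · 1/14 = 1/42; these sum to 2/35.
So P(box B | data) = (1/30) / (2/35) = 7/12.

0.5833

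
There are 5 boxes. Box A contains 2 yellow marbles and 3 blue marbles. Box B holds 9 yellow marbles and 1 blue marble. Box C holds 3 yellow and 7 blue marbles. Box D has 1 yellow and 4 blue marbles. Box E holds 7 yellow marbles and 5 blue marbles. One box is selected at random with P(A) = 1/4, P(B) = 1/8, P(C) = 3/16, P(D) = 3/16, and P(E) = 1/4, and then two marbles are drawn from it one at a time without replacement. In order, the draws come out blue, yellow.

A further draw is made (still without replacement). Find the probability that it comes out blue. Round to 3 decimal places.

0.625

For each hypothesis, P(data | H) works out to: P(data | box A) = (3/5)(2/4) = 0.3; P(data | box B) = (1/10)(9/9) = 0.1; P(data | box C) = (7/10)(3/9) = 0.23333; P(data | box D) = (4/5)(1/4) = 0.2; P(data | box E) = (5/12)(7/11) = 0.26515.
Multiplying each by its prior: 1/4 · 0.3 = 0.075, 1/8 · 0.1 = 0.0125, 3/16 · 0.23333 = 0.04375, 3/16 · 0.2 = 0.0375, 1/4 · 0.26515 = 0.066288; with total 0.23504.
The posterior is then P(box A | data) = 0.3191, P(box B | data) = 0.053183, P(box C | data) = 0.18614, P(box D | data) = 0.15955, P(box E | data) = 0.28203.
The predictive probability is P(blue next | data) = (2/3)(0.3191) + (0)(0.053183) + (3/4)(0.18614) + (1)(0.15955) + (2/5)(0.28203) = 0.6247.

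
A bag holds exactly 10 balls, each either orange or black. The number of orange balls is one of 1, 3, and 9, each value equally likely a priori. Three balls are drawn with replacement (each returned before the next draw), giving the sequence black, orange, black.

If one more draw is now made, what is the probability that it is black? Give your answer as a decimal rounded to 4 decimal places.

Under each hypothesis, the probability of the observed sequence is: P(data | r = 1) = (9/10)(1/10)(9/10) = 81/1000; P(data | r = 3) = (7/10)(3/10)(7/10) = 147/1000; P(data | r = 9) = (1/10)(9/10)(1/10) = 9/1000.
The prior-weighted likelihoods are 1/3 · 81/1000 = 27/1000, 1/3 · 147/1000 = 49/1000, 1/3 · 9/1000 = 3/1000; with total 79/1000.
Dividing through by the total gives posterior P(r = 1 | data) = 27/79, P(r = 3 | data) = 49/79, P(r = 9 | data) = 3/79.
Averaging over the posterior, P(black next | data) = (9/10)(27/79) + (7/10)(49/79) + (1/10)(3/79) = 589/790.

0.7456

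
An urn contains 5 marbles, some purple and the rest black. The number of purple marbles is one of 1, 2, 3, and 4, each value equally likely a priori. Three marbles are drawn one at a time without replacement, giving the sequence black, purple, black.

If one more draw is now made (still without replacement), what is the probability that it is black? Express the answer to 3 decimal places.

Under each hypothesis, the probability of the observed sequence is: P(data | r = 1) = (4/5)(1/4)(3/3) = 1/5; P(data | r = 2) = (3/5)(2/4)(2/3) = 1/5; P(data | r = 3) = (2/5)(3/4)(1/3) = 1/10; P(data | r = 4) = (1/5)(4/4)(0/3) = 0.
Multiplying each by its prior: 1/4 · 1/5 = 1/20, 1/4 · 1/5 = 1/20, 1/4 · 1/10 = 1/40, 1/4 · 0 = 0; with total 1/8.
The posterior is then P(r = 1 | data) = 2/5, P(r = 2 | data) = 2/5, P(r = 3 | data) = 1/5, P(r = 4 | data) = 0.
Averaging over the posterior, P(black next | data) = (1)(2/5) + (1/2)(2/5) + (0)(1/5) = 3/5.

0.600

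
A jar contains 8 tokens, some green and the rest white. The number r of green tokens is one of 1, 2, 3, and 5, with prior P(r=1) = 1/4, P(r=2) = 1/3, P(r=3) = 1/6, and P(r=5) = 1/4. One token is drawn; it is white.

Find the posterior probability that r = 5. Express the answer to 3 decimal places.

0.141

Under each hypothesis, the probability of this draw is: P(data | r = 1) = (7/8) = 7/8; P(data | r = 2) = (6/8) = 3/4; P(data | r = 3) = (5/8) = 5/8; P(data | r = 5) = (3/8) = 3/8.
The prior-weighted likelihoods are 1/4 · 7/8 = 7/32, 1/3 · 3/4 = 1/4, 1/6 · 5/8 = 5/48, 1/4 · 3/8 = 3/32; these sum to 2/3.
Therefore the posterior P(r = 5 | data) = (3/32) / (2/3) = 9/64.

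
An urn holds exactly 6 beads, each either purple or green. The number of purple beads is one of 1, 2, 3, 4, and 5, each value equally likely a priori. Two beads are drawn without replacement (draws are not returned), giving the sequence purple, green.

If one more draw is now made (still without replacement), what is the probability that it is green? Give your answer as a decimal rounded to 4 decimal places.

0.5000

Compute the likelihood of the observed sequence for each case: P(data | r = 1) = (1/6)(5/5) = 1/6; P(data | r = 2) = (2/6)(4/5) = 4/15; P(data | r = 3) = (3/6)(3/5) = 3/10; P(data | r = 4) = (4/6)(2/5) = 4/15; P(data | r = 5) = (5/6)(1/5) = 1/6.
Weighting by the prior gives 1/5 · 1/6 = 1/30, 1/5 · 4/15 = 4/75, 1/5 · 3/10 = 3/50, 1/5 · 4/15 = 4/75, 1/5 · 1/6 = 1/30; summing to 7/30.
Normalising, the posterior is P(r = 1 | data) = 1/7, P(r = 2 | data) = 8/35, P(r = 3 | data) = 9/35, P(r = 4 | data) = 8/35, P(r = 5 | data) = 1/7.
The predictive probability is P(green next | data) = (1)(1/7) + (3/4)(8/35) + (1/2)(9/35) + (1/4)(8/35) + (0)(1/7) = 1/2.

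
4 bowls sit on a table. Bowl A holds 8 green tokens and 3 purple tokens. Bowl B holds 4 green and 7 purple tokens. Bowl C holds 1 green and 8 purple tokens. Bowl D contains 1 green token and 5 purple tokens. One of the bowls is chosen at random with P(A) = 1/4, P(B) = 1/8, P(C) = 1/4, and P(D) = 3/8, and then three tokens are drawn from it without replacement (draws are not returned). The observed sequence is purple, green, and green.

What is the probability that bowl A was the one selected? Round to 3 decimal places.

Compute the likelihood of the observed sequence for each case: P(data | bowl A) = (3/11)(8/10)(7/9) = 28/165; P(data | bowl B) = (7/11)(4/10)(3/9) = 14/165; P(data | bowl C) = (8/9)(1/8)(0/7) = 0; P(data | bowl D) = (5/6)(1/5)(0/4) = 0.
The prior-weighted likelihoods are 1/4 · 28/165 = 7/165, 1/8 · 14/165 = 7/660, 1/4 · 0 = 0, 3/8 · 0 = 0; these sum to 7/132.
Therefore the posterior P(bowl A | data) = (7/165) / (7/132) = 4/5.

0.800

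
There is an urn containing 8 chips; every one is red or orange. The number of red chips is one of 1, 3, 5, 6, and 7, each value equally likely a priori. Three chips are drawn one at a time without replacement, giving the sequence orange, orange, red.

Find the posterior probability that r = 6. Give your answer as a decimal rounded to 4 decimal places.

For each hypothesis, P(data | H) works out to: P(data | r = 1) = (7/8)(6/7)(1/6) = 1/8; P(data | r = 3) = (5/8)(4/7)(3/6) = 5/28; P(data | r = 5) = (3/8)(2/7)(5/6) = 5/56; P(data | r = 6) = (2/8)(1/7)(6/6) = 1/28; P(data | r = 7) = (1/8)(0/7) = 0.
The prior-weighted likelihoods are 1/5 · 1/8 = 1/40, 1/5 · 5/28 = 1/28, 1/5 · 5/56 = 1/56, 1/5 · 1/28 = 1/140, 1/5 · 0 = 0; summing to 3/35.
Therefore the posterior P(r = 6 | data) = (1/140) / (3/35) = 1/12.

0.0833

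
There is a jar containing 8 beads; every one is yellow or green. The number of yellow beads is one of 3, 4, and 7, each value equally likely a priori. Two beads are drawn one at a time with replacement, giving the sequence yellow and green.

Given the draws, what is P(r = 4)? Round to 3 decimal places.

0.421

Compute the likelihood of the observed sequence for each case: P(data | r = 3) = (3/8)(5/8) = 15/64; P(data | r = 4) = (4/8)(4/8) = 1/4; P(data | r = 7) = (7/8)(1/8) = 7/64.
Multiplying each by its prior: 1/3 · 15/64 = 5/64, 1/3 · 1/4 = 1/12, 1/3 · 7/64 = 7/192; these sum to 19/96.
By Bayes' rule, P(r = 4 | data) = (1/12) / (19/96) = 8/19.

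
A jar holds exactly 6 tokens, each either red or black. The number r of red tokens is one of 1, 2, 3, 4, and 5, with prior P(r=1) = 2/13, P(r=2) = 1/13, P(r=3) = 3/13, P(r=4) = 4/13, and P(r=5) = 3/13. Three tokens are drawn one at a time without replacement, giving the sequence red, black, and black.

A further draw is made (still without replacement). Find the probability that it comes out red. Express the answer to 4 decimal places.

Under each hypothesis, the probability of the observed sequence is: P(data | r = 1) = (1/6)(5/5)(4/4) = 1/6; P(data | r = 2) = (2/6)(4/5)(3/4) = 1/5; P(data | r = 3) = (3/6)(3/5)(2/4) = 3/20; P(data | r = 4) = (4/6)(2/5)(1/4) = 1/15; P(data | r = 5) = (5/6)(1/5)(0/4) = 0.
Weighting by the prior gives 2/13 · 1/6 = 1/39, 1/13 · 1/5 = 1/65, 3/13 · 3/20 = 9/260, 4/13 · 1/15 = 4/195, 3/13 · 0 = 0; with total 5/52.
Normalising, the posterior is P(r = 1 | data) = 4/15, P(r = 2 | data) = 4/25, P(r = 3 | data) = 9/25, P(r = 4 | data) = 16/75, P(r = 5 | data) = 0.
The predictive probability is P(red next | data) = (0)(4/15) + (1/3)(4/25) + (2/3)(9/25) + (1)(16/75) = 38/75.

0.5067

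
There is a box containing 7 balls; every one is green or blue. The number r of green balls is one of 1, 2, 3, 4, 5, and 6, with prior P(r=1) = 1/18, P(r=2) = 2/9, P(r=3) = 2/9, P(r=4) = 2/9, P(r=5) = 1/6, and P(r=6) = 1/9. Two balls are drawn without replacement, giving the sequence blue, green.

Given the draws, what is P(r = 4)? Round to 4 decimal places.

Compute the likelihood of the observed sequence for each case: P(data | r = 1) = (6/7)(1/6) = 1/7; P(data | r = 2) = (5/7)(2/6) = 5/21; P(data | r = 3) = (4/7)(3/6) = 2/7; P(data | r = 4) = (3/7)(4/6) = 2/7; P(data | r = 5) = (2/7)(5/6) = 5/21; P(data | r = 6) = (1/7)(6/6) = 1/7.
Weighting by the prior gives 1/18 · 1/7 = 1/126, 2/9 · 5/21 = 10/189, 2/9 · 2/7 = 4/63, 2/9 · 2/7 = 4/63, 1/6 · 5/21 = 5/126, 1/9 · 1/7 = 1/63; summing to 46/189.
Hence P(r = 4 | data) = (4/63) / (46/189) = 6/23.

0.2609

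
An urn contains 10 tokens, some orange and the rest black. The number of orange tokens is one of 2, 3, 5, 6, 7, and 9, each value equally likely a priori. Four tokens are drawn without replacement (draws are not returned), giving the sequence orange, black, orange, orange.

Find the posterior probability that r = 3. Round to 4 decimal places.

0.0215

The likelihood of the observed sequence under each hypothesis: P(data | r = 2) = (2/10)(8/9)(1/8)(0/7) = 0; P(data | r = 3) = (3/10)(7/9)(2/8)(1/7) = 0.0083333; P(data | r = 5) = (5/10)(5/9)(4/8)(3/7) = 0.059524; P(data | r = 6) = (6/10)(4/9)(5/8)(4/7) = 0.095238; P(data | r = 7) = (7/10)(3/9)(6/8)(5/7) = 0.125; P(data | r = 9) = (9/10)(1/9)(8/8)(7/7) = 0.1.
The prior-weighted likelihoods are 1/6 · 0 = 0, 1/6 · 0.0083333 = 0.0013889, 1/6 · 0.059524 = 0.0099206, 1/6 · 0.095238 = 0.015873, 1/6 · 0.125 = 0.020833, 1/6 · 0.1 = 0.016667; these sum to 0.064683.
Hence P(r = 3 | data) = (0.0013889) / (0.064683) = 0.021472.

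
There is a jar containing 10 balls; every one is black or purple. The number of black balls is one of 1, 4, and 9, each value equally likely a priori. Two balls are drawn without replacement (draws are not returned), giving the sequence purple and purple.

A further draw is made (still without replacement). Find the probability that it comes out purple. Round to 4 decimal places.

0.7647

Compute the likelihood of the observed sequence for each case: P(data | r = 1) = (9/10)(8/9) = 4/5; P(data | r = 4) = (6/10)(5/9) = 1/3; P(data | r = 9) = (1/10)(0/9) = 0.
Weighting by the prior gives 1/3 · 4/5 = 4/15, 1/3 · 1/3 = 1/9, 1/3 · 0 = 0; summing to 17/45.
Normalising, the posterior is P(r = 1 | data) = 12/17, P(r = 4 | data) = 5/17, P(r = 9 | data) = 0.
The predictive probability is P(purple next | data) = (7/8)(12/17) + (1/2)(5/17) = 13/17.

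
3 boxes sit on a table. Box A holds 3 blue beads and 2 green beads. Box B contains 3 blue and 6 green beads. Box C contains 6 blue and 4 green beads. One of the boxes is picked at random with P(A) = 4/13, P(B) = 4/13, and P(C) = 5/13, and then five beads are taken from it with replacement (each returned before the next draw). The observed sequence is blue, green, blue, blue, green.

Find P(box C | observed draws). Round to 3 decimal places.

Compute the likelihood of the observed sequence for each case: P(data | box A) = (3/5)(2/5)(3/5)(3/5)(2/5) = 0.03456; P(data | box B) = (3/9)(6/9)(3/9)(3/9)(6/9) = 0.016461; P(data | box C) = (6/10)(4/10)(6/10)(6/10)(4/10) = 0.03456.
Multiplying each by its prior: 4/13 · 0.03456 = 0.010634, 4/13 · 0.016461 = 0.0050649, 5/13 · 0.03456 = 0.013292; summing to 0.028991.
Therefore the posterior P(box C | data) = (0.013292) / (0.028991) = 0.4585.

0.458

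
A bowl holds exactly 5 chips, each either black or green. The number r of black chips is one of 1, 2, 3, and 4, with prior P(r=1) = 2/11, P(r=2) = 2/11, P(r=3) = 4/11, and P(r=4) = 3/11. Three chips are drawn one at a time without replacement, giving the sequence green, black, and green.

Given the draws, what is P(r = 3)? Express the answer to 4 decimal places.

Under each hypothesis, the probability of the observed sequence is: P(data | r = 1) = (4/5)(1/4)(3/3) = 1/5; P(data | r = 2) = (3/5)(2/4)(2/3) = 1/5; P(data | r = 3) = (2/5)(3/4)(1/3) = 1/10; P(data | r = 4) = (1/5)(4/4)(0/3) = 0.
Multiplying each by its prior: 2/11 · 1/5 = 2/55, 2/11 · 1/5 = 2/55, 4/11 · 1/10 = 2/55, 3/11 · 0 = 0; these sum to 6/55.
Therefore the posterior P(r = 3 | data) = (2/55) / (6/55) = 1/3.

0.3333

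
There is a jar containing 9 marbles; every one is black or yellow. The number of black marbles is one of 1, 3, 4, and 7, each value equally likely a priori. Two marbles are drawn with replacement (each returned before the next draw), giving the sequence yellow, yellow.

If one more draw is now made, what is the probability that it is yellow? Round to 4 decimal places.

0.7416

Under each hypothesis, the probability of the observed sequence is: P(data | r = 1) = (8/9)(8/9) = 64/81; P(data | r = 3) = (6/9)(6/9) = 4/9; P(data | r = 4) = (5/9)(5/9) = 25/81; P(data | r = 7) = (2/9)(2/9) = 4/81.
The prior-weighted likelihoods are 1/4 · 64/81 = 16/81, 1/4 · 4/9 = 1/9, 1/4 · 25/81 = 25/324, 1/4 · 4/81 = 1/81; with total 43/108.
Normalising, the posterior is P(r = 1 | data) = 64/129, P(r = 3 | data) = 12/43, P(r = 4 | data) = 25/129, P(r = 7 | data) = 4/129.
So P(yellow next | data) = Σ P(yellow next | H) P(H | data) = (8/9)(64/129) + (2/3)(12/43) + (5/9)(25/129) + (2/9)(4/129) = 287/387.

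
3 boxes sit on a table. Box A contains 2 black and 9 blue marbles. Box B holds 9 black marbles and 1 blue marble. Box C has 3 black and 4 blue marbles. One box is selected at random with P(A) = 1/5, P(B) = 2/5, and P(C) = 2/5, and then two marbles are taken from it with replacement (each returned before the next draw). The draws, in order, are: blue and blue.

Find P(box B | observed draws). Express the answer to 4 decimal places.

0.0149

For each hypothesis, P(data | H) works out to: P(data | box A) = (9/11)(9/11) = 0.66942; P(data | box B) = (1/10)(1/10) = 0.01; P(data | box C) = (4/7)(4/7) = 0.32653.
The prior-weighted likelihoods are 1/5 · 0.66942 = 0.13388, 2/5 · 0.01 = 0.004, 2/5 · 0.32653 = 0.13061; summing to 0.2685.
By Bayes' rule, P(box B | data) = (0.004) / (0.2685) = 0.014898.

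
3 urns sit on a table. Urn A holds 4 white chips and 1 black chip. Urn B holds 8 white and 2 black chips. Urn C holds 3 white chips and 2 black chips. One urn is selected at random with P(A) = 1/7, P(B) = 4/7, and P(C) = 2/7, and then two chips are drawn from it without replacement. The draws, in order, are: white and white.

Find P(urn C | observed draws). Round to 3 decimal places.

Compute the likelihood of the observed sequence for each case: P(data | urn A) = (4/5)(3/4) = 3/5; P(data | urn B) = (8/10)(7/9) = 28/45; P(data | urn C) = (3/5)(2/4) = 3/10.
Multiplying each by its prior: 1/7 · 3/5 = 3/35, 4/7 · 28/45 = 16/45, 2/7 · 3/10 = 3/35; these sum to 166/315.
So P(urn C | data) = (3/35) / (166/315) = 27/166.

0.163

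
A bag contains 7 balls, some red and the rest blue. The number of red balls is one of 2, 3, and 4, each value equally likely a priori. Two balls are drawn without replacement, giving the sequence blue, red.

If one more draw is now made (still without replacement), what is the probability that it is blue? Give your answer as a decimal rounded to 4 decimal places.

0.5882

Under each hypothesis, the probability of the observed sequence is: P(data | r = 2) = (5/7)(2/6) = 5/21; P(data | r = 3) = (4/7)(3/6) = 2/7; P(data | r = 4) = (3/7)(4/6) = 2/7.
Weighting by the prior gives 1/3 · 5/21 = 5/63, 1/3 · 2/7 = 2/21, 1/3 · 2/7 = 2/21; with total 17/63.
Normalising, the posterior is P(r = 2 | data) = 5/17, P(r = 3 | data) = 6/17, P(r = 4 | data) = 6/17.
So P(blue next | data) = Σ P(blue next | H) P(H | data) = (4/5)(5/17) + (3/5)(6/17) + (2/5)(6/17) = 10/17.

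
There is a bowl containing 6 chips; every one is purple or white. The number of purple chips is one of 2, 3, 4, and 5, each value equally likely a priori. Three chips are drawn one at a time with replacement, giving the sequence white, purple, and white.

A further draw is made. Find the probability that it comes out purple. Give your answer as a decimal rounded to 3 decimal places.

The likelihood of the observed sequence under each hypothesis: P(data | r = 2) = (4/6)(2/6)(4/6) = 4/27; P(data | r = 3) = (3/6)(3/6)(3/6) = 1/8; P(data | r = 4) = (2/6)(4/6)(2/6) = 2/27; P(data | r = 5) = (1/6)(5/6)(1/6) = 5/216.
Weighting by the prior gives 1/4 · 4/27 = 1/27, 1/4 · 1/8 = 1/32, 1/4 · 2/27 = 1/54, 1/4 · 5/216 = 5/864; summing to 5/54.
Dividing through by the total gives posterior P(r = 2 | data) = 2/5, P(r = 3 | data) = 27/80, P(r = 4 | data) = 1/5, P(r = 5 | data) = 1/16.
Averaging over the posterior, P(purple next | data) = (1/3)(2/5) + (1/2)(27/80) + (2/3)(1/5) + (5/6)(1/16) = 39/80.

0.488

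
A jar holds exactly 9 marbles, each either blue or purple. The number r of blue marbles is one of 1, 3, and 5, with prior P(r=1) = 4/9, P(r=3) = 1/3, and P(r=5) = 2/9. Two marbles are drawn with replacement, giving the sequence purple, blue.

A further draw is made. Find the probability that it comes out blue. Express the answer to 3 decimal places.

0.347

For each hypothesis, P(data | H) works out to: P(data | r = 1) = (8/9)(1/9) = 8/81; P(data | r = 3) = (6/9)(3/9) = 2/9; P(data | r = 5) = (4/9)(5/9) = 20/81.
The prior-weighted likelihoods are 4/9 · 8/81 = 32/729, 1/3 · 2/9 = 2/27, 2/9 · 20/81 = 40/729; summing to 14/81.
The posterior is then P(r = 1 | data) = 16/63, P(r = 3 | data) = 3/7, P(r = 5 | data) = 20/63.
The predictive probability is P(blue next | data) = (1/9)(16/63) + (1/3)(3/7) + (5/9)(20/63) = 197/567.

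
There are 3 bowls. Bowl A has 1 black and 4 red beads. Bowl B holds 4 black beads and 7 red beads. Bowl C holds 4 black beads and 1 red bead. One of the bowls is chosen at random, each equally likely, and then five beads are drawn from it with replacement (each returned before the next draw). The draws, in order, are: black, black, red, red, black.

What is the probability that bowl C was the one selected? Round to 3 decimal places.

0.454

The likelihood of the observed sequence under each hypothesis: P(data | bowl A) = (1/5)(1/5)(4/5)(4/5)(1/5) = 0.00512; P(data | bowl B) = (4/11)(4/11)(7/11)(7/11)(4/11) = 0.019472; P(data | bowl C) = (4/5)(4/5)(1/5)(1/5)(4/5) = 0.02048.
Weighting by the prior gives 1/3 · 0.00512 = 0.0017067, 1/3 · 0.019472 = 0.0064907, 1/3 · 0.02048 = 0.0068267; summing to 0.015024.
By Bayes' rule, P(bowl C | data) = (0.0068267) / (0.015024) = 0.45438.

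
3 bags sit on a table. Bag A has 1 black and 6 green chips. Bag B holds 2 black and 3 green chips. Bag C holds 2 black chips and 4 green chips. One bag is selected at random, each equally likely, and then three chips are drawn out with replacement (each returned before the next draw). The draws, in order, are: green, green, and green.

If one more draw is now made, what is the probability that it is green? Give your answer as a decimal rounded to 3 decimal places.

0.759

The likelihood of the observed sequence under each hypothesis: P(data | bag A) = (6/7)(6/7)(6/7) = 0.62974; P(data | bag B) = (3/5)(3/5)(3/5) = 0.216; P(data | bag C) = (4/6)(4/6)(4/6) = 0.2963.
The prior-weighted likelihoods are 1/3 · 0.62974 = 0.20991, 1/3 · 0.216 = 0.072, 1/3 · 0.2963 = 0.098765; these sum to 0.38068.
Dividing through by the total gives posterior P(bag A | data) = 0.55142, P(bag B | data) = 0.18914, P(bag C | data) = 0.25945.
The predictive probability is P(green next | data) = (6/7)(0.55142) + (3/5)(0.18914) + (2/3)(0.25945) = 0.75909.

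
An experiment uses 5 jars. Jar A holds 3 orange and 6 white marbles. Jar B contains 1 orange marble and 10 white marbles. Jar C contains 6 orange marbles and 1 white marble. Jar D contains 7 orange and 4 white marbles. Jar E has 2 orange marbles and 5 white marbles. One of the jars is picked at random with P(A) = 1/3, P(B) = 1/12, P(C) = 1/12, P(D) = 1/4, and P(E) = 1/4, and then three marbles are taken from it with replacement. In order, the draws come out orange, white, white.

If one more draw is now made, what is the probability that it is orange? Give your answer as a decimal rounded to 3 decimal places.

Compute the likelihood of the observed sequence for each case: P(data | jar A) = (3/9)(6/9)(6/9) = 0.14815; P(data | jar B) = (1/11)(10/11)(10/11) = 0.075131; P(data | jar C) = (6/7)(1/7)(1/7) = 0.017493; P(data | jar D) = (7/11)(4/11)(4/11) = 0.084147; P(data | jar E) = (2/7)(5/7)(5/7) = 0.14577.
The prior-weighted likelihoods are 1/3 · 0.14815 = 0.049383, 1/12 · 0.075131 = 0.006261, 1/12 · 0.017493 = 0.0014577, 1/4 · 0.084147 = 0.021037, 1/4 · 0.14577 = 0.036443; with total 0.11458.
Normalising, the posterior is P(jar A | data) = 0.43098, P(jar B | data) = 0.054642, P(jar C | data) = 0.012722, P(jar D | data) = 0.1836, P(jar E | data) = 0.31805.
The predictive probability is P(orange next | data) = (1/3)(0.43098) + (1/11)(0.054642) + (6/7)(0.012722) + (7/11)(0.1836) + (2/7)(0.31805) = 0.36724.

0.367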